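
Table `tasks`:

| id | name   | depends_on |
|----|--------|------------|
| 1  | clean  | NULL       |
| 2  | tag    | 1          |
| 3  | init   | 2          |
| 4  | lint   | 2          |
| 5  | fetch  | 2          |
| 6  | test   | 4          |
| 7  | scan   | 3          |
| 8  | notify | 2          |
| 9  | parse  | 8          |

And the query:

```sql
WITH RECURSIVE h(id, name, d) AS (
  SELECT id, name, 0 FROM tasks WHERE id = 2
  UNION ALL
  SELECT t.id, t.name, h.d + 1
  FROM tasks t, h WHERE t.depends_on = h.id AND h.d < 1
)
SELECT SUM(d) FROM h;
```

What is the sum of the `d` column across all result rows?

Base: id=2 (tag) at d 0.
Iteration 1: rows with depends_on in {2} -> init (id 3, d 1), lint (id 4, d 1), fetch (id 5, d 1), notify (id 8, d 1).
Iteration 2: d < 1 fails for all current rows; recursion stops.
SUM(d) = 0 + 1 + 1 + 1 + 1 = 4.

4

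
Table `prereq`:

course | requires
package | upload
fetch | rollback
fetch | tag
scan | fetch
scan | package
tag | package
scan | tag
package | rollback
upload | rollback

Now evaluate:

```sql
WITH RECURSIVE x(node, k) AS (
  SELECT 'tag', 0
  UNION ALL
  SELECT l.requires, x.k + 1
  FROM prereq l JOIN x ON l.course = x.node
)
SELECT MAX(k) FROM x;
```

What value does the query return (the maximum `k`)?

3

Base: (tag, k=0).
Iteration 1: edges from {tag} -> (package, k=1).
Iteration 2: edges from {package} -> (rollback, k=2), (upload, k=2).
Iteration 3: edges from {rollback,upload} -> (rollback, k=3).
Iteration 4: no outgoing edges from {rollback}; recursion stops.
k values: 0, 1, 2, 2, 3; the maximum is 3.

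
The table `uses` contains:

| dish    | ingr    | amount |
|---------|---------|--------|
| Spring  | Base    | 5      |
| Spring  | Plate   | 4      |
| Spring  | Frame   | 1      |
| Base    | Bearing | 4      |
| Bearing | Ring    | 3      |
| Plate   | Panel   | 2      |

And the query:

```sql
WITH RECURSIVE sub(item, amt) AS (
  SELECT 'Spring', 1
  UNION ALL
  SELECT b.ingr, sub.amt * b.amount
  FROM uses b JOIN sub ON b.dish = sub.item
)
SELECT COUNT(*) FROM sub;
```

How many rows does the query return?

7

Base: (Spring, amt=1).
Iteration 1: components of {Spring} -> Base = 1*5 = 5, Frame = 1*1 = 1, Plate = 1*4 = 4.
Iteration 2: components of {Base,Frame,Plate} -> Bearing = 5*4 = 20, Panel = 4*2 = 8.
Iteration 3: components of {Bearing,Panel} -> Ring = 20*3 = 60.
Iteration 4: no further components; recursion stops.
Total rows emitted: 7.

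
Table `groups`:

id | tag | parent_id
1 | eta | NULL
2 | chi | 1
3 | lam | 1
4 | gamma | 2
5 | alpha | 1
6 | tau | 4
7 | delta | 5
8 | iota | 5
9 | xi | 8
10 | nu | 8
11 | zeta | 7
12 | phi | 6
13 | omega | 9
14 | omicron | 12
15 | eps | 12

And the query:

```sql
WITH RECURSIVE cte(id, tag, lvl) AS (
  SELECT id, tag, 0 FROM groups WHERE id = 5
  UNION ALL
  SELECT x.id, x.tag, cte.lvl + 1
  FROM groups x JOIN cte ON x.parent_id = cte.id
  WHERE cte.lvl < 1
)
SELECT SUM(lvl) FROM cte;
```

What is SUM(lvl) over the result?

Base: id=5 (alpha) at lvl 0.
Iteration 1: rows with parent_id in {5} -> delta (id 7, lvl 1), iota (id 8, lvl 1).
Iteration 2: lvl < 1 fails for all current rows; recursion stops.
SUM(lvl) = 0 + 1 + 1 = 2.

2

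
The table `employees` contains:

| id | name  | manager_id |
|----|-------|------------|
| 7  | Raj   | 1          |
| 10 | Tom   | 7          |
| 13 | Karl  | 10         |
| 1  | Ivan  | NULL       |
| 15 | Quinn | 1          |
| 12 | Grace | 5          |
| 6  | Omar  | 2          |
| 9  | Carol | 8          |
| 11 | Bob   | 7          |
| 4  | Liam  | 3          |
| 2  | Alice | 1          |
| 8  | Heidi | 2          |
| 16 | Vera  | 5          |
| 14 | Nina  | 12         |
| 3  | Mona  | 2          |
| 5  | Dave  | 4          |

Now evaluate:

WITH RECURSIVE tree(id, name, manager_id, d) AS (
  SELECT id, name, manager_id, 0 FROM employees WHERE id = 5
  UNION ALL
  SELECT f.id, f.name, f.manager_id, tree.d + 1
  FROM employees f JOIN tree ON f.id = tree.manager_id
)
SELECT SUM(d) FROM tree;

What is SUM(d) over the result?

10

Base: id=5 (Dave), manager_id=4, d 0.
Iteration 1: join on id=4 -> Liam (id 4, manager_id=3, d 1).
Iteration 2: join on id=3 -> Mona (id 3, manager_id=2, d 2).
Iteration 3: join on id=2 -> Alice (id 2, manager_id=1, d 3).
Iteration 4: join on id=1 -> Ivan (id 1, manager_id=NULL, d 4).
Iteration 5: manager_id is NULL; no match; recursion stops.
SUM(d) = 0 + 1 + 2 + 3 + 4 = 10.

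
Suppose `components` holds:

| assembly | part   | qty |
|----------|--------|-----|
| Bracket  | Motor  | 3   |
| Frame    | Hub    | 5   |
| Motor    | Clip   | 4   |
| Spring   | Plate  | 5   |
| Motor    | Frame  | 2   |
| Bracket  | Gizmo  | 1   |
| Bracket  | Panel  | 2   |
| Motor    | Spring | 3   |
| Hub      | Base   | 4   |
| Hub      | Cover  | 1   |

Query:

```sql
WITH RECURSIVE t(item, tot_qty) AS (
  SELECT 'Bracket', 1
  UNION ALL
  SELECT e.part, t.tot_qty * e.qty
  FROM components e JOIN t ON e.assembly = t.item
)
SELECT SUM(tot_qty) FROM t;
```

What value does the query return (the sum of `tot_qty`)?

259

Base: (Bracket, tot_qty=1).
Iteration 1: components of {Bracket} -> Gizmo = 1*1 = 1, Motor = 1*3 = 3, Panel = 1*2 = 2.
Iteration 2: components of {Gizmo,Motor,Panel} -> Clip = 3*4 = 12, Frame = 3*2 = 6, Spring = 3*3 = 9.
Iteration 3: components of {Clip,Frame,Spring} -> Hub = 6*5 = 30, Plate = 9*5 = 45.
Iteration 4: components of {Hub,Plate} -> Base = 30*4 = 120, Cover = 30*1 = 30.
Iteration 5: no further components; recursion stops.
SUM(tot_qty) = 1 + 3 + 2 + 1 + 12 + 9 + 6 + 45 + 30 + 30 + 120 = 259.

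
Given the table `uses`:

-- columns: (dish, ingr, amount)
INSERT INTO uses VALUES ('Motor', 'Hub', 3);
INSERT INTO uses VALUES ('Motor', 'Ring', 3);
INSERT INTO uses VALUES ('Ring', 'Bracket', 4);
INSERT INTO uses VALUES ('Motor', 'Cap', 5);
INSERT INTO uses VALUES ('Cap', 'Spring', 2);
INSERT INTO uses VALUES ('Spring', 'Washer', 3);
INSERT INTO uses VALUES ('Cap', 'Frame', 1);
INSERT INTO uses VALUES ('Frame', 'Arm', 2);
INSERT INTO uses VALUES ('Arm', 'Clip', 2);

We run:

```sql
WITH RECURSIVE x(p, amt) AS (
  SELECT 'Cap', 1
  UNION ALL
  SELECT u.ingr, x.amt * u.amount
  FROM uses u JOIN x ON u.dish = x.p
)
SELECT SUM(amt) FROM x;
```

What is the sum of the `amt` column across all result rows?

Base: (Cap, amt=1).
Iteration 1: components of {Cap} -> Frame = 1*1 = 1, Spring = 1*2 = 2.
Iteration 2: components of {Frame,Spring} -> Arm = 1*2 = 2, Washer = 2*3 = 6.
Iteration 3: components of {Arm,Washer} -> Clip = 2*2 = 4.
Iteration 4: no further components; recursion stops.
SUM(amt) = 1 + 2 + 1 + 6 + 2 + 4 = 16.

16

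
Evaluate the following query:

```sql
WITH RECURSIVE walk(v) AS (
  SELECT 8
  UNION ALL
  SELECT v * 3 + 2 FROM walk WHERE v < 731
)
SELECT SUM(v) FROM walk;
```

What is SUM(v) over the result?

3270

Base: v=8.
Iteration 1: 8 < 731 holds -> v = 8 * 3 + 2 = 26.
Iteration 2: 26 < 731 holds -> v = 26 * 3 + 2 = 80.
Iteration 3: 80 < 731 holds -> v = 80 * 3 + 2 = 242.
Iteration 4: 242 < 731 holds -> v = 242 * 3 + 2 = 728.
Iteration 5: 728 < 731 holds -> v = 728 * 3 + 2 = 2186.
Iteration 6: 2186 < 731 fails; recursion stops.
SUM(v) = 8 + 26 + 80 + 242 + 728 + 2186 = 3270.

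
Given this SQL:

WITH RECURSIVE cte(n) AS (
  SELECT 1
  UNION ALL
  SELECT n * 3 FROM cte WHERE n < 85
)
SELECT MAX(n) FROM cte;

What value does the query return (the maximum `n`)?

243

Base: n=1.
Iteration 1: 1 < 85 holds -> n = 1 * 3 = 3.
Iteration 2: 3 < 85 holds -> n = 3 * 3 = 9.
Iteration 3: 9 < 85 holds -> n = 9 * 3 = 27.
Iteration 4: 27 < 85 holds -> n = 27 * 3 = 81.
Iteration 5: 81 < 85 holds -> n = 81 * 3 = 243.
Iteration 6: 243 < 85 fails; recursion stops.
n values: 1, 3, 9, 27, 81, 243; the maximum is 243.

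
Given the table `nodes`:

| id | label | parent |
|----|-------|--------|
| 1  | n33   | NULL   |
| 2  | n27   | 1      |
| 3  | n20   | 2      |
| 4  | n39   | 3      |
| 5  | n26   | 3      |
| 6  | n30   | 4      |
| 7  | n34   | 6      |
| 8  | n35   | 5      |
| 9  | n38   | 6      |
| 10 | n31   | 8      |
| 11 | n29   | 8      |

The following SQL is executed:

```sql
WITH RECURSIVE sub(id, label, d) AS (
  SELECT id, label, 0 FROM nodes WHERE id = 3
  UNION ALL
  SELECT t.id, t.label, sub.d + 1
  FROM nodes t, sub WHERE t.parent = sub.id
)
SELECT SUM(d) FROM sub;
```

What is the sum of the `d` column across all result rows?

18

Base: id=3 (n20) at d 0.
Iteration 1: rows with parent in {3} -> n39 (id 4, d 1), n26 (id 5, d 1).
Iteration 2: rows with parent in {4,5} -> n30 (id 6, d 2), n35 (id 8, d 2).
Iteration 3: rows with parent in {6,8} -> n34 (id 7, d 3), n38 (id 9, d 3), n31 (id 10, d 3), n29 (id 11, d 3).
Iteration 4: no rows with parent in {7,9,10,11}; recursion stops.
SUM(d) = 0 + 1 + 1 + 2 + 2 + 3 + 3 + 3 + 3 = 18.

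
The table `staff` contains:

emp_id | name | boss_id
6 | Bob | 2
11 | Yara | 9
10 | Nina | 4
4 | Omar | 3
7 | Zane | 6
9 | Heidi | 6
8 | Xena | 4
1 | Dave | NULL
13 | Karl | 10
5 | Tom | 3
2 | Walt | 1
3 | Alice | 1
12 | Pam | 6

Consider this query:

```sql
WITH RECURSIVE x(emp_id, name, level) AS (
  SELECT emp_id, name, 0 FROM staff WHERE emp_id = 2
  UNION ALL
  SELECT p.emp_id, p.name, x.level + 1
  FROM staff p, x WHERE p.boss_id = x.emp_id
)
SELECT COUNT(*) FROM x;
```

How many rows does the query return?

Base: emp_id=2 (Walt) at level 0.
Iteration 1: rows with boss_id in {2} -> Bob (id 6, level 1).
Iteration 2: rows with boss_id in {6} -> Zane (id 7, level 2), Heidi (id 9, level 2), Pam (id 12, level 2).
Iteration 3: rows with boss_id in {7,9,12} -> Yara (id 11, level 3).
Iteration 4: no rows with boss_id in {11}; recursion stops.
Total rows emitted: 6.

6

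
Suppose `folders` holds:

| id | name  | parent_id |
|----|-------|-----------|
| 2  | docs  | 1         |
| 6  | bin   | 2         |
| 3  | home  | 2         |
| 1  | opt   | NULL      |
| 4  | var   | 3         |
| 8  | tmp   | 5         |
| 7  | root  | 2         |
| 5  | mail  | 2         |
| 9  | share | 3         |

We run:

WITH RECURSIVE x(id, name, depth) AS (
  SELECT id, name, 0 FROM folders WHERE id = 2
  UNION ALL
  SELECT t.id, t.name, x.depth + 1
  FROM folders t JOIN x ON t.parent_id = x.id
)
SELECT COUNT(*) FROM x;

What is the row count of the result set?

8

Base: id=2 (docs) at depth 0.
Iteration 1: rows with parent_id in {2} -> home (id 3, depth 1), mail (id 5, depth 1), bin (id 6, depth 1), root (id 7, depth 1).
Iteration 2: rows with parent_id in {3,5,6,7} -> var (id 4, depth 2), tmp (id 8, depth 2), share (id 9, depth 2).
Iteration 3: no rows with parent_id in {4,8,9}; recursion stops.
Total rows emitted: 8.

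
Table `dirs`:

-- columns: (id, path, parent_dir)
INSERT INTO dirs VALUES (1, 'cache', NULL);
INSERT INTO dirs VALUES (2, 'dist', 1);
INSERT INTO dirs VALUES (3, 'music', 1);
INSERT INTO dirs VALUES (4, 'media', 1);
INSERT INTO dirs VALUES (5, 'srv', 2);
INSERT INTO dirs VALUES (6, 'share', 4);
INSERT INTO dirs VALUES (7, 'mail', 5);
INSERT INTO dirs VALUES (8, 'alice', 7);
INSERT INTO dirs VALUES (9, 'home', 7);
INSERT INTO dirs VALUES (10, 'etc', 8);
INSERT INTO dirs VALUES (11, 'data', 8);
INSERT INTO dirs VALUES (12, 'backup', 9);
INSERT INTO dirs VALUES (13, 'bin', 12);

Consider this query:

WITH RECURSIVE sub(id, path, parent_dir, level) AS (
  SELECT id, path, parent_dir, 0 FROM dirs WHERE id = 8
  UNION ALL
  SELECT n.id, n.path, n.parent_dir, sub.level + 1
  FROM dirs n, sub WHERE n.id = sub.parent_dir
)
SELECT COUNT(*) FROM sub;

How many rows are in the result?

Base: id=8 (alice), parent_dir=7, level 0.
Iteration 1: join on id=7 -> mail (id 7, parent_dir=5, level 1).
Iteration 2: join on id=5 -> srv (id 5, parent_dir=2, level 2).
Iteration 3: join on id=2 -> dist (id 2, parent_dir=1, level 3).
Iteration 4: join on id=1 -> cache (id 1, parent_dir=NULL, level 4).
Iteration 5: parent_dir is NULL; no match; recursion stops.
Total rows emitted: 5.

5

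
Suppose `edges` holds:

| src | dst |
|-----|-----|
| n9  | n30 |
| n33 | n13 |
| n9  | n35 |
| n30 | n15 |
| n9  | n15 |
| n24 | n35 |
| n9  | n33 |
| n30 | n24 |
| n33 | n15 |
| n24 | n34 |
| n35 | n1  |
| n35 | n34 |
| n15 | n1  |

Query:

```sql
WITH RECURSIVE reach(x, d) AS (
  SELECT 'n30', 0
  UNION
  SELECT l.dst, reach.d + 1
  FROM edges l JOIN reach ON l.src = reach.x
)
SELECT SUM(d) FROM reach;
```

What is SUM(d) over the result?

Base: (n30, d=0).
Iteration 1: edges from {n30} -> (n15, d=1), (n24, d=1).
Iteration 2: edges from {n15,n24} -> (n1, d=2), (n34, d=2), (n35, d=2).
Iteration 3: edges from {n1,n34,n35} -> (n1, d=3), (n34, d=3).
Iteration 4: no outgoing edges from {n1,n34}; recursion stops.
SUM(d) = 0 + 1 + 1 + 2 + 2 + 2 + 3 + 3 = 14.

14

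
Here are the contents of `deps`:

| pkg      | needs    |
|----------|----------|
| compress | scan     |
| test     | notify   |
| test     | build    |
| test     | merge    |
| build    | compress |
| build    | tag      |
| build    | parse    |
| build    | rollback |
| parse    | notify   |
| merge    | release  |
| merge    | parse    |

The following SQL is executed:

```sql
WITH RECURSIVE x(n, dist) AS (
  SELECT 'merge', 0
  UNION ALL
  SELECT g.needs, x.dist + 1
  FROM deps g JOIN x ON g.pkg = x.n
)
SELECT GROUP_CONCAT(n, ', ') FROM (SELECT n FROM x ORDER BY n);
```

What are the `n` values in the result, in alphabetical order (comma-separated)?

merge, notify, parse, release

Base: (merge, dist=0).
Iteration 1: edges from {merge} -> (parse, dist=1), (release, dist=1).
Iteration 2: edges from {parse,release} -> (notify, dist=2).
Iteration 3: no outgoing edges from {notify}; recursion stops.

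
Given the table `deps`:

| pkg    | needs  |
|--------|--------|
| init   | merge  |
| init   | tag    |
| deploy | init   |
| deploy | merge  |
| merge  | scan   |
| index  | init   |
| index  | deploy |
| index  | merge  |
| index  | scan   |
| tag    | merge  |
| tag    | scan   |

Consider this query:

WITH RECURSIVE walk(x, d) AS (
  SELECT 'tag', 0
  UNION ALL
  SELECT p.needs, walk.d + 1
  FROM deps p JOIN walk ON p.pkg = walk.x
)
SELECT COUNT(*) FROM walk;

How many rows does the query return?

4

Base: (tag, d=0).
Iteration 1: edges from {tag} -> (merge, d=1), (scan, d=1).
Iteration 2: edges from {merge,scan} -> (scan, d=2).
Iteration 3: no outgoing edges from {scan}; recursion stops.
Total rows emitted: 4.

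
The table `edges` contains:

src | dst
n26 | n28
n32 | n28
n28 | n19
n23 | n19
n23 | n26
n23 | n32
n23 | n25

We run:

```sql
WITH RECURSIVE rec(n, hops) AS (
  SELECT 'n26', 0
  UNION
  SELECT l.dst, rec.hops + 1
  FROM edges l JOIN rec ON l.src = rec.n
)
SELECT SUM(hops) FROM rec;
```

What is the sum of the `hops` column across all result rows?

3

Base: (n26, hops=0).
Iteration 1: edges from {n26} -> (n28, hops=1).
Iteration 2: edges from {n28} -> (n19, hops=2).
Iteration 3: no outgoing edges from {n19}; recursion stops.
SUM(hops) = 0 + 1 + 2 = 3.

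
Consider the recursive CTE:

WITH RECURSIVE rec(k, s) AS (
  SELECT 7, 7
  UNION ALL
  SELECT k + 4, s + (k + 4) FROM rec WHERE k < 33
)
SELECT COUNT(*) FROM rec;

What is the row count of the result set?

Base: k=7, s=7.
Iteration 1: 7 < 33 holds -> k = 7 + 4 = 11, s = 7 + 11 = 18.
Iteration 2: 11 < 33 holds -> k = 11 + 4 = 15, s = 18 + 15 = 33.
Iteration 3: 15 < 33 holds -> k = 15 + 4 = 19, s = 33 + 19 = 52.
Iteration 4: 19 < 33 holds -> k = 19 + 4 = 23, s = 52 + 23 = 75.
Iteration 5: 23 < 33 holds -> k = 23 + 4 = 27, s = 75 + 27 = 102.
Iteration 6: 27 < 33 holds -> k = 27 + 4 = 31, s = 102 + 31 = 133.
Iteration 7: 31 < 33 holds -> k = 31 + 4 = 35, s = 133 + 35 = 168.
Iteration 8: 35 < 33 fails; recursion stops.
Total rows emitted: 8.

8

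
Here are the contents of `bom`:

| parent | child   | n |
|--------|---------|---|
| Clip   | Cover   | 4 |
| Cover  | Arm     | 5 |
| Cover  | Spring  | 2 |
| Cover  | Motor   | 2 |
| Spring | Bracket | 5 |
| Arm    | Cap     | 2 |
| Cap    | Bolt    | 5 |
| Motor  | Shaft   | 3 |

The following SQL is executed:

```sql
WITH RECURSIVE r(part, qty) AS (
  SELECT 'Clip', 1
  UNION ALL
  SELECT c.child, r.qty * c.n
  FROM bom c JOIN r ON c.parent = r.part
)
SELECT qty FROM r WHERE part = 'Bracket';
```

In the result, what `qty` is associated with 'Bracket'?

Base: (Clip, qty=1).
Iteration 1: components of {Clip} -> Cover = 1*4 = 4.
Iteration 2: components of {Cover} -> Arm = 4*5 = 20, Motor = 4*2 = 8, Spring = 4*2 = 8.
Iteration 3: components of {Arm,Motor,Spring} -> Bracket = 8*5 = 40, Cap = 20*2 = 40, Shaft = 8*3 = 24.
Iteration 4: components of {Bracket,Cap,Shaft} -> Bolt = 40*5 = 200.
Iteration 5: no further components; recursion stops.

40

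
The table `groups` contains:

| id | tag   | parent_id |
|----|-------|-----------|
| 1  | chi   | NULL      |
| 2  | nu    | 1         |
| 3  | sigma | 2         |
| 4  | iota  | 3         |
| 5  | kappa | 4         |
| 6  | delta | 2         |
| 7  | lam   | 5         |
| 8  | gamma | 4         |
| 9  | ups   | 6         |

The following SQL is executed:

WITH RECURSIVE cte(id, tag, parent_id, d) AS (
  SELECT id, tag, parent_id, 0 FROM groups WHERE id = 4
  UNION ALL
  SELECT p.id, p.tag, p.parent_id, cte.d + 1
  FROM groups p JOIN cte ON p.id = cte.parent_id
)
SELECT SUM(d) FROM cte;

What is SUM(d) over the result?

6

Base: id=4 (iota), parent_id=3, d 0.
Iteration 1: join on id=3 -> sigma (id 3, parent_id=2, d 1).
Iteration 2: join on id=2 -> nu (id 2, parent_id=1, d 2).
Iteration 3: join on id=1 -> chi (id 1, parent_id=NULL, d 3).
Iteration 4: parent_id is NULL; no match; recursion stops.
SUM(d) = 0 + 1 + 2 + 3 = 6.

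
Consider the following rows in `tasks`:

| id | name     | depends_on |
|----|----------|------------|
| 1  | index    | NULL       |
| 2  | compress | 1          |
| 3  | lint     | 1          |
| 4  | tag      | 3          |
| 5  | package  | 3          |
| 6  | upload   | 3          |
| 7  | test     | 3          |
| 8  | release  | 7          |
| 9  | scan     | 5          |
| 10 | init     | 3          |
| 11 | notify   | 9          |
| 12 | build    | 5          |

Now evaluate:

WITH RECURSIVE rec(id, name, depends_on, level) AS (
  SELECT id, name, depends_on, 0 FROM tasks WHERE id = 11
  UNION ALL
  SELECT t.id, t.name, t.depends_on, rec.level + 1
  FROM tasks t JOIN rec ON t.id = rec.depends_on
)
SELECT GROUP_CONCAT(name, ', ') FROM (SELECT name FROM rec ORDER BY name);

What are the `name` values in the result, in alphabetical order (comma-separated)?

Base: id=11 (notify), depends_on=9, level 0.
Iteration 1: join on id=9 -> scan (id 9, depends_on=5, level 1).
Iteration 2: join on id=5 -> package (id 5, depends_on=3, level 2).
Iteration 3: join on id=3 -> lint (id 3, depends_on=1, level 3).
Iteration 4: join on id=1 -> index (id 1, depends_on=NULL, level 4).
Iteration 5: depends_on is NULL; no match; recursion stops.

index, lint, notify, package, scan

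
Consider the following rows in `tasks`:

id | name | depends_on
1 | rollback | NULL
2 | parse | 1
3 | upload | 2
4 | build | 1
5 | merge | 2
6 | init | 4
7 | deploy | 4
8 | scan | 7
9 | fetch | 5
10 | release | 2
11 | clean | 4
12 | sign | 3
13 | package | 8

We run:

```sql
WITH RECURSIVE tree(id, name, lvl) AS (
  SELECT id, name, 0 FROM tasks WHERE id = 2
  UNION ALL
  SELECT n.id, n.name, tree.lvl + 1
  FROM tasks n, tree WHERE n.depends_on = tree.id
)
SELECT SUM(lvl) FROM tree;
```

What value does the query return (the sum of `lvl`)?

Base: id=2 (parse) at lvl 0.
Iteration 1: rows with depends_on in {2} -> upload (id 3, lvl 1), merge (id 5, lvl 1), release (id 10, lvl 1).
Iteration 2: rows with depends_on in {3,5,10} -> fetch (id 9, lvl 2), sign (id 12, lvl 2).
Iteration 3: no rows with depends_on in {9,12}; recursion stops.
SUM(lvl) = 0 + 1 + 1 + 1 + 2 + 2 = 7.

7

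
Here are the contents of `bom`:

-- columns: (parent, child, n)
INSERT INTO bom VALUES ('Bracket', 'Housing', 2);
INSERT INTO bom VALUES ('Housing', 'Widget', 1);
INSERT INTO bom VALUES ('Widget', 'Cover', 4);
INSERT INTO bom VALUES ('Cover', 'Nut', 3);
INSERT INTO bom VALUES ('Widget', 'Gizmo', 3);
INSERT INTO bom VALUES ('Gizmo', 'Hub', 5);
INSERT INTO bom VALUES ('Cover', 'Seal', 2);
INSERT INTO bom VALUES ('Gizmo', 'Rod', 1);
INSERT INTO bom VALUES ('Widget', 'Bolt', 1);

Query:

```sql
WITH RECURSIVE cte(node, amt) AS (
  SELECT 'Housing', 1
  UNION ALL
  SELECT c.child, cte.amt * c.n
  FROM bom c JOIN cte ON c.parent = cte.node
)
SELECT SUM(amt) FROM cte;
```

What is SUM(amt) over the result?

Base: (Housing, amt=1).
Iteration 1: components of {Housing} -> Widget = 1*1 = 1.
Iteration 2: components of {Widget} -> Bolt = 1*1 = 1, Cover = 1*4 = 4, Gizmo = 1*3 = 3.
Iteration 3: components of {Bolt,Cover,Gizmo} -> Hub = 3*5 = 15, Nut = 4*3 = 12, Rod = 3*1 = 3, Seal = 4*2 = 8.
Iteration 4: no further components; recursion stops.
SUM(amt) = 1 + 1 + 4 + 3 + 1 + 12 + 8 + 15 + 3 = 48.

48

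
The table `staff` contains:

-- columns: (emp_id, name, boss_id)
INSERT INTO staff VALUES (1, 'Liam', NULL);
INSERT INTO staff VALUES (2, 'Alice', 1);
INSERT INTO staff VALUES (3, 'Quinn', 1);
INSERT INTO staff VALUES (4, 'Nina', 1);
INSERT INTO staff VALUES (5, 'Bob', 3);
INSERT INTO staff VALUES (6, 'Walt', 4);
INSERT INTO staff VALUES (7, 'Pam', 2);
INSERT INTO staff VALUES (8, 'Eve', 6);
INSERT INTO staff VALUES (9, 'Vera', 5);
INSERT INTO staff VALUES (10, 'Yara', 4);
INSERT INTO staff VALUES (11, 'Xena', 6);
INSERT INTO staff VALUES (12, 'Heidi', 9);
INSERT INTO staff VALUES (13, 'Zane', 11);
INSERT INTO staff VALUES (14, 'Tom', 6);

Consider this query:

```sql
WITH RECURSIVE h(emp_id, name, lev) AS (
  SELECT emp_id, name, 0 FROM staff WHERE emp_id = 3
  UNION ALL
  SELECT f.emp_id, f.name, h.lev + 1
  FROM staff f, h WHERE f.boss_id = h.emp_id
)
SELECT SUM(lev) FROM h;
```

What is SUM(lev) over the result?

6

Base: emp_id=3 (Quinn) at lev 0.
Iteration 1: rows with boss_id in {3} -> Bob (id 5, lev 1).
Iteration 2: rows with boss_id in {5} -> Vera (id 9, lev 2).
Iteration 3: rows with boss_id in {9} -> Heidi (id 12, lev 3).
Iteration 4: no rows with boss_id in {12}; recursion stops.
SUM(lev) = 0 + 1 + 2 + 3 = 6.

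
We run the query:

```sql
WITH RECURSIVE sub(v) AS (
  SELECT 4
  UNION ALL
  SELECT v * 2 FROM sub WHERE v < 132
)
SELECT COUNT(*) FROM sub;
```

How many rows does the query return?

7

Base: v=4.
Iteration 1: 4 < 132 holds -> v = 4 * 2 = 8.
Iteration 2: 8 < 132 holds -> v = 8 * 2 = 16.
Iteration 3: 16 < 132 holds -> v = 16 * 2 = 32.
Iteration 4: 32 < 132 holds -> v = 32 * 2 = 64.
Iteration 5: 64 < 132 holds -> v = 64 * 2 = 128.
Iteration 6: 128 < 132 holds -> v = 128 * 2 = 256.
Iteration 7: 256 < 132 fails; recursion stops.
Total rows emitted: 7.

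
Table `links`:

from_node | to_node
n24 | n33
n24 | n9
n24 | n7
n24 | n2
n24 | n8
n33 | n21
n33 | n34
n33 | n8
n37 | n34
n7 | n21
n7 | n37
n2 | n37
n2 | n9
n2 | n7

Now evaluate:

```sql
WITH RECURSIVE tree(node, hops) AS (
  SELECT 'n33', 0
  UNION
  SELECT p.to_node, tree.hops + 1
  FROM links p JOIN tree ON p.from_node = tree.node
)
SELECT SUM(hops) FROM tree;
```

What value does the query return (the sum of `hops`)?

3

Base: (n33, hops=0).
Iteration 1: edges from {n33} -> (n21, hops=1), (n34, hops=1), (n8, hops=1).
Iteration 2: no outgoing edges from {n21,n34,n8}; recursion stops.
SUM(hops) = 0 + 1 + 1 + 1 = 3.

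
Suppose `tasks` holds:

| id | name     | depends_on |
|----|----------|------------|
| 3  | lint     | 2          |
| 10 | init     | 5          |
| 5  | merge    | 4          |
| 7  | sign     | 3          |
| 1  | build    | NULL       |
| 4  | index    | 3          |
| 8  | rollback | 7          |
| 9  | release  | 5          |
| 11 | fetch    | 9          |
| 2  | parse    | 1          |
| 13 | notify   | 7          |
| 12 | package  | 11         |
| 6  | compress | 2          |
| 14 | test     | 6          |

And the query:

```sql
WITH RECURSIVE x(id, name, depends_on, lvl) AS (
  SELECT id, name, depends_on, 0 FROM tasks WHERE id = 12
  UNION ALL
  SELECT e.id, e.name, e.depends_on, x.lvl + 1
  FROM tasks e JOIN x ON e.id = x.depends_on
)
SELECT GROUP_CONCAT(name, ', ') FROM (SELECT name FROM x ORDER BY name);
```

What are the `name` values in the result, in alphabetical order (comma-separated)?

Base: id=12 (package), depends_on=11, lvl 0.
Iteration 1: join on id=11 -> fetch (id 11, depends_on=9, lvl 1).
Iteration 2: join on id=9 -> release (id 9, depends_on=5, lvl 2).
Iteration 3: join on id=5 -> merge (id 5, depends_on=4, lvl 3).
Iteration 4: join on id=4 -> index (id 4, depends_on=3, lvl 4).
Iteration 5: join on id=3 -> lint (id 3, depends_on=2, lvl 5).
Iteration 6: join on id=2 -> parse (id 2, depends_on=1, lvl 6).
Iteration 7: join on id=1 -> build (id 1, depends_on=NULL, lvl 7).
Iteration 8: depends_on is NULL; no match; recursion stops.

build, fetch, index, lint, merge, package, parse, release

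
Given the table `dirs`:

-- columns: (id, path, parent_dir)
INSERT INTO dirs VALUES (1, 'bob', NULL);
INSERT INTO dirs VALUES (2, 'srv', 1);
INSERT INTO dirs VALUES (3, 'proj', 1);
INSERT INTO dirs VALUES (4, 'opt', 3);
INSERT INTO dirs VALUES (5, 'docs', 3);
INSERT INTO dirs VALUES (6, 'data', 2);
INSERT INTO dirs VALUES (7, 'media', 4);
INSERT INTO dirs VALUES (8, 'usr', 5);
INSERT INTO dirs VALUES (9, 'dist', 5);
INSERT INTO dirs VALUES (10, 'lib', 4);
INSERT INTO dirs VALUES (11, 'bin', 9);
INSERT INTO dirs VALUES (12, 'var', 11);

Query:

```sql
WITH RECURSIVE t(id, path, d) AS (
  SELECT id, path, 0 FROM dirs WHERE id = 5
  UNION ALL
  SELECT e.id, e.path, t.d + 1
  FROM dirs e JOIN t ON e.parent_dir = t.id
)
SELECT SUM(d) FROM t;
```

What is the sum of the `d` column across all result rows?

7

Base: id=5 (docs) at d 0.
Iteration 1: rows with parent_dir in {5} -> usr (id 8, d 1), dist (id 9, d 1).
Iteration 2: rows with parent_dir in {8,9} -> bin (id 11, d 2).
Iteration 3: rows with parent_dir in {11} -> var (id 12, d 3).
Iteration 4: no rows with parent_dir in {12}; recursion stops.
SUM(d) = 0 + 1 + 1 + 2 + 3 = 7.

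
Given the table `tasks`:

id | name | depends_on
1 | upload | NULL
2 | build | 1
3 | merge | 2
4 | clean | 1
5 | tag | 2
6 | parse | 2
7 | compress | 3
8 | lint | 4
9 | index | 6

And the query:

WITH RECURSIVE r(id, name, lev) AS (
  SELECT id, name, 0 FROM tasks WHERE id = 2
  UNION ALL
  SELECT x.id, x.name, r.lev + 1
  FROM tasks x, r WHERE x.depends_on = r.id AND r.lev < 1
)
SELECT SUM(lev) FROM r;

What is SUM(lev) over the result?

3

Base: id=2 (build) at lev 0.
Iteration 1: rows with depends_on in {2} -> merge (id 3, lev 1), tag (id 5, lev 1), parse (id 6, lev 1).
Iteration 2: lev < 1 fails for all current rows; recursion stops.
SUM(lev) = 0 + 1 + 1 + 1 = 3.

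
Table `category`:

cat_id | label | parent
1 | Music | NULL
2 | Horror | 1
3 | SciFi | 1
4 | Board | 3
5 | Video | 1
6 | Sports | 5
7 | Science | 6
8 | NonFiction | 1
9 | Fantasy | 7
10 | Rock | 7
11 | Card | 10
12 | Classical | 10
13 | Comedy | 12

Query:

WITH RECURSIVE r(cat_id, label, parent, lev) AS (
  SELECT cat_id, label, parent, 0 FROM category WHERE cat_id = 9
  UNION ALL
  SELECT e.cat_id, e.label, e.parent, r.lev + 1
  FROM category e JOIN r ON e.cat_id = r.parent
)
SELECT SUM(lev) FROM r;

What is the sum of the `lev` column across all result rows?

10

Base: cat_id=9 (Fantasy), parent=7, lev 0.
Iteration 1: join on cat_id=7 -> Science (id 7, parent=6, lev 1).
Iteration 2: join on cat_id=6 -> Sports (id 6, parent=5, lev 2).
Iteration 3: join on cat_id=5 -> Video (id 5, parent=1, lev 3).
Iteration 4: join on cat_id=1 -> Music (id 1, parent=NULL, lev 4).
Iteration 5: parent is NULL; no match; recursion stops.
SUM(lev) = 0 + 1 + 2 + 3 + 4 = 10.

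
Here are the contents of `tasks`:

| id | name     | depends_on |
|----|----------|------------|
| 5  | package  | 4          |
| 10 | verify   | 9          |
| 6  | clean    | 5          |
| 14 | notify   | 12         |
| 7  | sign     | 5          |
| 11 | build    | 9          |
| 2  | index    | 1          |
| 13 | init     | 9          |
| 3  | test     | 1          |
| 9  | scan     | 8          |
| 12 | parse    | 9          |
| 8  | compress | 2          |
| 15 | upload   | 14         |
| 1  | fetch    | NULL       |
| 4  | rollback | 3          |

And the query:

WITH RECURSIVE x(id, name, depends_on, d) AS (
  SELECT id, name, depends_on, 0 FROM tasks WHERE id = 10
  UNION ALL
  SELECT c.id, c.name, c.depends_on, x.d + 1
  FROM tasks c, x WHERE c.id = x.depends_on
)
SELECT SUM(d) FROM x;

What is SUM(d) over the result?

10

Base: id=10 (verify), depends_on=9, d 0.
Iteration 1: join on id=9 -> scan (id 9, depends_on=8, d 1).
Iteration 2: join on id=8 -> compress (id 8, depends_on=2, d 2).
Iteration 3: join on id=2 -> index (id 2, depends_on=1, d 3).
Iteration 4: join on id=1 -> fetch (id 1, depends_on=NULL, d 4).
Iteration 5: depends_on is NULL; no match; recursion stops.
SUM(d) = 0 + 1 + 2 + 3 + 4 = 10.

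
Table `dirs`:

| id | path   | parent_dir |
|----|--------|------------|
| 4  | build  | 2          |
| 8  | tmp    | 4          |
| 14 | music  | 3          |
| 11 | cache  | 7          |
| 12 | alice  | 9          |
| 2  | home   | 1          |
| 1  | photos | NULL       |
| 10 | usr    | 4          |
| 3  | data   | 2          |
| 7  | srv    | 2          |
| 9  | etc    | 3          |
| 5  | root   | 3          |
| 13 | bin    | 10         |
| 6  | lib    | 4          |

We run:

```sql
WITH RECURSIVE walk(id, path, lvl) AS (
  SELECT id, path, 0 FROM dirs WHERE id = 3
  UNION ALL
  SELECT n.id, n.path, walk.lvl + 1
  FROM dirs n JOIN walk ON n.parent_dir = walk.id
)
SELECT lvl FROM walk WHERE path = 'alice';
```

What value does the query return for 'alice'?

2

Base: id=3 (data) at lvl 0.
Iteration 1: rows with parent_dir in {3} -> root (id 5, lvl 1), etc (id 9, lvl 1), music (id 14, lvl 1).
Iteration 2: rows with parent_dir in {5,9,14} -> alice (id 12, lvl 2).
Iteration 3: no rows with parent_dir in {12}; recursion stops.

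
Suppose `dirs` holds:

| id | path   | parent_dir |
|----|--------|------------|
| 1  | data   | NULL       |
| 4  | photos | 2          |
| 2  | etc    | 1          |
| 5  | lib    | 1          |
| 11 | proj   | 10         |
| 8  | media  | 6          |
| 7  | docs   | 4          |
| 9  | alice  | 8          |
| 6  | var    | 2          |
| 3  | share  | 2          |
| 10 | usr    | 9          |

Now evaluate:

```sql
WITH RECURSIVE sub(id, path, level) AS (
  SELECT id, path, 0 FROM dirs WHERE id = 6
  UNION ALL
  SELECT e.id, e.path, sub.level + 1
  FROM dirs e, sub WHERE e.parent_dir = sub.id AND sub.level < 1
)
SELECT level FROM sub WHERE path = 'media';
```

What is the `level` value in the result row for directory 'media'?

Base: id=6 (var) at level 0.
Iteration 1: rows with parent_dir in {6} -> media (id 8, level 1).
Iteration 2: level < 1 fails for all current rows; recursion stops.

1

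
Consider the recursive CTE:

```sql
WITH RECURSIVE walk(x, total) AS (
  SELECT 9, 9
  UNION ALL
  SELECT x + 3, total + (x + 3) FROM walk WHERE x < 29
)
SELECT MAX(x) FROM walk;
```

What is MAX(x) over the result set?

Base: x=9, total=9.
Iteration 1: 9 < 29 holds -> x = 9 + 3 = 12, total = 9 + 12 = 21.
Iteration 2: 12 < 29 holds -> x = 12 + 3 = 15, total = 21 + 15 = 36.
Iteration 3: 15 < 29 holds -> x = 15 + 3 = 18, total = 36 + 18 = 54.
Iteration 4: 18 < 29 holds -> x = 18 + 3 = 21, total = 54 + 21 = 75.
Iteration 5: 21 < 29 holds -> x = 21 + 3 = 24, total = 75 + 24 = 99.
Iteration 6: 24 < 29 holds -> x = 24 + 3 = 27, total = 99 + 27 = 126.
Iteration 7: 27 < 29 holds -> x = 27 + 3 = 30, total = 126 + 30 = 156.
Iteration 8: 30 < 29 fails; recursion stops.
x values: 9, 12, 15, 18, 21, 24, 27, 30; the maximum is 30.

30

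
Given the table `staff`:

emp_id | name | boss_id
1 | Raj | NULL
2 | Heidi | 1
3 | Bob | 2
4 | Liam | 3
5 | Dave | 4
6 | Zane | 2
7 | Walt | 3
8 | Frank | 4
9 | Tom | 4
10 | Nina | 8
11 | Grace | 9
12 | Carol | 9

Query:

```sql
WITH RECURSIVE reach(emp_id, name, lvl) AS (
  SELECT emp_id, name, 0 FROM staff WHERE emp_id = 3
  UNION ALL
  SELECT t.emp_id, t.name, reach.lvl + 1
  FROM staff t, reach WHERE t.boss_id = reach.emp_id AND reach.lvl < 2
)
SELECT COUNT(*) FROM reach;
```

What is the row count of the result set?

Base: emp_id=3 (Bob) at lvl 0.
Iteration 1: rows with boss_id in {3} -> Liam (id 4, lvl 1), Walt (id 7, lvl 1).
Iteration 2: rows with boss_id in {4,7} -> Dave (id 5, lvl 2), Frank (id 8, lvl 2), Tom (id 9, lvl 2).
Iteration 3: lvl < 2 fails for all current rows; recursion stops.
Total rows emitted: 6.

6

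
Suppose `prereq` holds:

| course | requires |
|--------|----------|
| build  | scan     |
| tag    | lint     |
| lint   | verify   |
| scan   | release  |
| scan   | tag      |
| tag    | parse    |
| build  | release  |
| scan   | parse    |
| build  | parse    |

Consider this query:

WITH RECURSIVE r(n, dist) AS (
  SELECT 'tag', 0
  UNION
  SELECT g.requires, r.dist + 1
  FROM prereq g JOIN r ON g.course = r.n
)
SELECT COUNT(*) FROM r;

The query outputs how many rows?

Base: (tag, dist=0).
Iteration 1: edges from {tag} -> (lint, dist=1), (parse, dist=1).
Iteration 2: edges from {lint,parse} -> (verify, dist=2).
Iteration 3: no outgoing edges from {verify}; recursion stops.
Total rows emitted: 4.

4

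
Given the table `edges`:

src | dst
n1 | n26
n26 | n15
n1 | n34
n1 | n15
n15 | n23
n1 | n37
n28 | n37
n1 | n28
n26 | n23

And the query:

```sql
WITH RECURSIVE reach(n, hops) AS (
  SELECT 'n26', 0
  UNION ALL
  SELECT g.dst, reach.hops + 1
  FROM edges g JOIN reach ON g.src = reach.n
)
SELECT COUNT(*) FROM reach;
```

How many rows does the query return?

4

Base: (n26, hops=0).
Iteration 1: edges from {n26} -> (n15, hops=1), (n23, hops=1).
Iteration 2: edges from {n15,n23} -> (n23, hops=2).
Iteration 3: no outgoing edges from {n23}; recursion stops.
Total rows emitted: 4.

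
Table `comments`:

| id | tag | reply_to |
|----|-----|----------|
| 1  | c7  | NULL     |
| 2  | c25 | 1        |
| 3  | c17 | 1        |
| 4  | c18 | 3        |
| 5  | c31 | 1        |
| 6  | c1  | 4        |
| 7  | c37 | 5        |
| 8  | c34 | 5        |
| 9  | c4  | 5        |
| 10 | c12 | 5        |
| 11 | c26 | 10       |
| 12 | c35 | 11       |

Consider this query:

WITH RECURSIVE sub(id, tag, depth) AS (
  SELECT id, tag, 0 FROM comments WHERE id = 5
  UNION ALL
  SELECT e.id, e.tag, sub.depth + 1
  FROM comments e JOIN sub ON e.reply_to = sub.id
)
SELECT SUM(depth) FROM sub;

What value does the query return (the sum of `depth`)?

9

Base: id=5 (c31) at depth 0.
Iteration 1: rows with reply_to in {5} -> c37 (id 7, depth 1), c34 (id 8, depth 1), c4 (id 9, depth 1), c12 (id 10, depth 1).
Iteration 2: rows with reply_to in {7,8,9,10} -> c26 (id 11, depth 2).
Iteration 3: rows with reply_to in {11} -> c35 (id 12, depth 3).
Iteration 4: no rows with reply_to in {12}; recursion stops.
SUM(depth) = 0 + 1 + 1 + 1 + 1 + 2 + 3 = 9.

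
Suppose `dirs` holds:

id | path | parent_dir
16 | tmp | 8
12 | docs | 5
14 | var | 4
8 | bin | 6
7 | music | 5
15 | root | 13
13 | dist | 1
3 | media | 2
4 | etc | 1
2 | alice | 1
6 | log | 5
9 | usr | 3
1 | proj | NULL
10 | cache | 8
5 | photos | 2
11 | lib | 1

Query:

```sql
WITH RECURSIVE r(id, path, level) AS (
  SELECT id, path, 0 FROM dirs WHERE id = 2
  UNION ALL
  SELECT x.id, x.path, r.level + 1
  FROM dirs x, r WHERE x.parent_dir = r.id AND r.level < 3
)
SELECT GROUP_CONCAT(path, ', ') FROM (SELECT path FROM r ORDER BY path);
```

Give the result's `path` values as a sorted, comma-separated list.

Base: id=2 (alice) at level 0.
Iteration 1: rows with parent_dir in {2} -> media (id 3, level 1), photos (id 5, level 1).
Iteration 2: rows with parent_dir in {3,5} -> log (id 6, level 2), music (id 7, level 2), usr (id 9, level 2), docs (id 12, level 2).
Iteration 3: rows with parent_dir in {6,7,9,12} -> bin (id 8, level 3).
Iteration 4: level < 3 fails for all current rows; recursion stops.

alice, bin, docs, log, media, music, photos, usr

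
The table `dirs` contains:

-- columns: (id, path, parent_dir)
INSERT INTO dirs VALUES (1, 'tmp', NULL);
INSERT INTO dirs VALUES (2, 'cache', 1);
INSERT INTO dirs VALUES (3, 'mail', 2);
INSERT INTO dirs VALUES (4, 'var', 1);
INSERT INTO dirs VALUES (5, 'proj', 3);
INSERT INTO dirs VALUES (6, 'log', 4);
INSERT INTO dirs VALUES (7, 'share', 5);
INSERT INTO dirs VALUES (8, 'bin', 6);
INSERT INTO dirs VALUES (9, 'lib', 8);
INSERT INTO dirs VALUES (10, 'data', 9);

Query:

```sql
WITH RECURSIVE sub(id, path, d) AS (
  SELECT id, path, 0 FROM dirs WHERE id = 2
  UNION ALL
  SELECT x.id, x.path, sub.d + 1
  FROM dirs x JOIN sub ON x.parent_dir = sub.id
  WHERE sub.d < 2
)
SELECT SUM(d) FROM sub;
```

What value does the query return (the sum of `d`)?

Base: id=2 (cache) at d 0.
Iteration 1: rows with parent_dir in {2} -> mail (id 3, d 1).
Iteration 2: rows with parent_dir in {3} -> proj (id 5, d 2).
Iteration 3: d < 2 fails for all current rows; recursion stops.
SUM(d) = 0 + 1 + 2 = 3.

3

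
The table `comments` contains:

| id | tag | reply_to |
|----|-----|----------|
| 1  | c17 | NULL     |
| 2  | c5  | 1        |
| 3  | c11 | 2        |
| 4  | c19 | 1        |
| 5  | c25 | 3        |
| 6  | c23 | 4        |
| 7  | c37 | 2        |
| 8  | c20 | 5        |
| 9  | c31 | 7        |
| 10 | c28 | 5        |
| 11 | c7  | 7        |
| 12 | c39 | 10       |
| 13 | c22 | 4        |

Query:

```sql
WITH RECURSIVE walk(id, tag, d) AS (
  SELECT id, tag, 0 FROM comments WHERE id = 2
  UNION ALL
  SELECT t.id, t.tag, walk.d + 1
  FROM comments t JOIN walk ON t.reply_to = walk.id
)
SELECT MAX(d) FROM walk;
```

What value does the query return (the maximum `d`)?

4

Base: id=2 (c5) at d 0.
Iteration 1: rows with reply_to in {2} -> c11 (id 3, d 1), c37 (id 7, d 1).
Iteration 2: rows with reply_to in {3,7} -> c25 (id 5, d 2), c31 (id 9, d 2), c7 (id 11, d 2).
Iteration 3: rows with reply_to in {5,9,11} -> c20 (id 8, d 3), c28 (id 10, d 3).
Iteration 4: rows with reply_to in {8,10} -> c39 (id 12, d 4).
Iteration 5: no rows with reply_to in {12}; recursion stops.
d values: 0, 1, 1, 2, 2, 2, 3, 3, 4; the maximum is 4.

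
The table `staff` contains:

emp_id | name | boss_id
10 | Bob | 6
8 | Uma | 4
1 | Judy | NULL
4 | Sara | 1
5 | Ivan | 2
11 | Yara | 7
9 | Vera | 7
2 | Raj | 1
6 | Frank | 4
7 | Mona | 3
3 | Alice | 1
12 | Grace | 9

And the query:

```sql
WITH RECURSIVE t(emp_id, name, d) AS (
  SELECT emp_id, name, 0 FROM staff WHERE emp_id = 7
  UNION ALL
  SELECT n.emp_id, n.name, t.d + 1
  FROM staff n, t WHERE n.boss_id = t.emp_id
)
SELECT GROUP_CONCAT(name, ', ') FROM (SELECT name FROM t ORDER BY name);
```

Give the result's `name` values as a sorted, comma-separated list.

Grace, Mona, Vera, Yara

Base: emp_id=7 (Mona) at d 0.
Iteration 1: rows with boss_id in {7} -> Vera (id 9, d 1), Yara (id 11, d 1).
Iteration 2: rows with boss_id in {9,11} -> Grace (id 12, d 2).
Iteration 3: no rows with boss_id in {12}; recursion stops.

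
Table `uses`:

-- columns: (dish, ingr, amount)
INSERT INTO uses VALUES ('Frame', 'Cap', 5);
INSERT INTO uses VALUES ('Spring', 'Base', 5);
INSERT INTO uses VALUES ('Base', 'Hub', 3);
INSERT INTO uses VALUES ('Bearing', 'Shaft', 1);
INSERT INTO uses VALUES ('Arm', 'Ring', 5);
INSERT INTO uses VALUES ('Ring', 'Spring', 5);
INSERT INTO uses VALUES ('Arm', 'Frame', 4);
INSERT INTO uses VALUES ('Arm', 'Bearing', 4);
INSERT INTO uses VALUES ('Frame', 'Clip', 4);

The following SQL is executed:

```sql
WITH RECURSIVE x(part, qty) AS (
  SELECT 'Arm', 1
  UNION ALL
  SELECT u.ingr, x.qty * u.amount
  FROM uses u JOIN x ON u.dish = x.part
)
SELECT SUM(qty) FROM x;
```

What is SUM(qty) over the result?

Base: (Arm, qty=1).
Iteration 1: components of {Arm} -> Bearing = 1*4 = 4, Frame = 1*4 = 4, Ring = 1*5 = 5.
Iteration 2: components of {Bearing,Frame,Ring} -> Cap = 4*5 = 20, Clip = 4*4 = 16, Shaft = 4*1 = 4, Spring = 5*5 = 25.
Iteration 3: components of {Cap,Clip,Shaft,Spring} -> Base = 25*5 = 125.
Iteration 4: components of {Base} -> Hub = 125*3 = 375.
Iteration 5: no further components; recursion stops.
SUM(qty) = 1 + 4 + 5 + 4 + 20 + 16 + 25 + 4 + 125 + 375 = 579.

579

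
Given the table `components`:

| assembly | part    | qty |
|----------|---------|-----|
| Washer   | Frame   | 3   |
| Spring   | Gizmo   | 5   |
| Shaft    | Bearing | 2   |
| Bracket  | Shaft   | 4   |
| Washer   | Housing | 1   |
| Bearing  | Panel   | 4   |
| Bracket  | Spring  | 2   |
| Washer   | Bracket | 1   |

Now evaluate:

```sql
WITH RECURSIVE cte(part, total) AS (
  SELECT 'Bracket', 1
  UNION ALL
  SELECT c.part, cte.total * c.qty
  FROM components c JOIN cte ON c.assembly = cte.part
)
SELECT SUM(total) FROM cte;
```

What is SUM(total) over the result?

Base: (Bracket, total=1).
Iteration 1: components of {Bracket} -> Shaft = 1*4 = 4, Spring = 1*2 = 2.
Iteration 2: components of {Shaft,Spring} -> Bearing = 4*2 = 8, Gizmo = 2*5 = 10.
Iteration 3: components of {Bearing,Gizmo} -> Panel = 8*4 = 32.
Iteration 4: no further components; recursion stops.
SUM(total) = 1 + 2 + 4 + 10 + 8 + 32 = 57.

57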